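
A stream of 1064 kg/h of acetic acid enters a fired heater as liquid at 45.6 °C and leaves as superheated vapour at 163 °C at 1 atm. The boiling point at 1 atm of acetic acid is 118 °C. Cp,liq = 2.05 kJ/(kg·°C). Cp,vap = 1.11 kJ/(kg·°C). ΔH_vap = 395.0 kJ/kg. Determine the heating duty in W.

liquid 45.6→118 °C: 148.42 kJ/kg
vaporisation at 118 °C: 395 kJ/kg
vapour 118→163 °C: 49.95 kJ/kg
Δh = 148.42 + 395 + 49.95 = 593.37 kJ/kg
Q = ṁ·Δh = 1064 kg/h × 593.37 kJ/kg = 631350 kJ/h
|Q| = 175.37 kW = 175370 W

Q = 175000 W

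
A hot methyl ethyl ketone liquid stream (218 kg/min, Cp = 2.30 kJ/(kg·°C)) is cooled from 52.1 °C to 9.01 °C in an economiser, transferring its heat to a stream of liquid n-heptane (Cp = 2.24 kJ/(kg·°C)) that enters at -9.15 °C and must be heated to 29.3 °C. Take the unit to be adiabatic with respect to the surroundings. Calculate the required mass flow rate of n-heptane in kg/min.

Heat released by hot stream: Q = 218 × 2.30 × (52.1 − 9.01) = 21605 kJ/min
Energy balance on cold side (adiabatic exchanger): Q = ṁ_c·Cp_c·(T_c,out − T_c,in)
ṁ_c = 21605 / [2.24 × (29.3 − -9.15)] = 250.85 kg/min

ṁ_c = 251 kg/min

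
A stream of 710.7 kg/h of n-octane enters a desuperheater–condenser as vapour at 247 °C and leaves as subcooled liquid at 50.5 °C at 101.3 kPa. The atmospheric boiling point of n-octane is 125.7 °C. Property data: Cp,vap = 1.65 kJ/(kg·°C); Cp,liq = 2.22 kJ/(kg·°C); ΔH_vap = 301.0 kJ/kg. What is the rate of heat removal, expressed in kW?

Q_c = 132 kW

vapour 247→125.7 °C: -200.14 kJ/kg
condensation at 125.7 °C: -301 kJ/kg
liquid 125.7→50.5 °C: -166.94 kJ/kg
Δh = -200.14 + -301 + -166.94 = -668.09 kJ/kg
Q = ṁ·Δh = 710.7 kg/h × -668.09 kJ/kg = -474810 kJ/h
|Q| = 131.89 kW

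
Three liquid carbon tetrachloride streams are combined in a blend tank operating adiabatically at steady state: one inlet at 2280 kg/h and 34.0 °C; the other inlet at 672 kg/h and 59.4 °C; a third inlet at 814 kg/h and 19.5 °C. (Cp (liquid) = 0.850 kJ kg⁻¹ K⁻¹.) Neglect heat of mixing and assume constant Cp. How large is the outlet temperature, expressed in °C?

No heat crosses the boundary, so H_out = H_in.
Σ ṁᵢCp,ᵢTᵢ = 2280×0.850×34.0 + 672×0.850×59.4 + 814×0.850×19.5 = 113310
Σ ṁᵢCp,ᵢ = 2280×0.850 + 672×0.850 + 814×0.850 = 3201.1
T_out = 113310 / 3201.1 = 35.398 °C

T_out = 35.4 °C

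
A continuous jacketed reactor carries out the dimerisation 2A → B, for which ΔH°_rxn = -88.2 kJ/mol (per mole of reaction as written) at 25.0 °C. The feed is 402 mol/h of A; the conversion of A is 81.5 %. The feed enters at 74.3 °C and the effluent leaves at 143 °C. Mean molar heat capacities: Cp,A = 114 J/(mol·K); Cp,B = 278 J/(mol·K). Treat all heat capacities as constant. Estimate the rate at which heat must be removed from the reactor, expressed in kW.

Q_out = 2.87 kW

Extent of reaction ξ = 0.815 × 402 / 2 = 163.81 mol/h
Reaction term: ξ·ΔH°_rxn = 163.81 × -88.2 = -14448 kJ/h
Sensible, feed 74.3→25 °C: -2259.3 kJ/h
Outlet flows (mol/h): A 74.37, B 163.81
Sensible, products 25→143 °C: 6374.2 kJ/h
Q = ΔH = -10334 kJ/h = -2.8704 kW
Heat removed = 2.8704 kW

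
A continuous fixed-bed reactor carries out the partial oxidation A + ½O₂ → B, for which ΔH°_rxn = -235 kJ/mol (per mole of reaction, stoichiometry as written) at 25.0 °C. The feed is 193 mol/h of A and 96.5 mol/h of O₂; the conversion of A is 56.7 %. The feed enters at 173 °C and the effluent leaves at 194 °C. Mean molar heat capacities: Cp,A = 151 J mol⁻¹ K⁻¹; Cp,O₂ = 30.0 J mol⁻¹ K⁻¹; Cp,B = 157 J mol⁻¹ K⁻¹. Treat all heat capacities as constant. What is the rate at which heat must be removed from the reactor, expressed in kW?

Extent of reaction ξ = 0.567 × 193 = 109.43 mol/h
Reaction term: ξ·ΔH°_rxn = 109.43 × -235 = -25716 kJ/h
Sensible, feed 173→25 °C: -4741.6 kJ/h
Outlet flows (mol/h): A 83.569, O₂ 41.785, B 109.43
Sensible, products 25→194 °C: 5248 kJ/h
Q = ΔH = -25210 kJ/h = -7.0028 kW
Heat removed = 7.0028 kW

Q_out = 7.00 kW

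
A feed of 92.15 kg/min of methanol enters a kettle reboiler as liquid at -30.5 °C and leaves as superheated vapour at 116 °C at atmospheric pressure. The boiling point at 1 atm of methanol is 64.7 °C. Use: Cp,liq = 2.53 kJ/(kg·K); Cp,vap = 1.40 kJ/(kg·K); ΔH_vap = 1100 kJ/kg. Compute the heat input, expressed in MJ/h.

Q = 7810 MJ/h

liquid -30.5→64.7 °C: 240.86 kJ/kg
vaporisation at 64.7 °C: 1100 kJ/kg
vapour 64.7→116 °C: 71.82 kJ/kg
Δh = 240.86 + 1100 + 71.82 = 1412.7 kJ/kg
Q = ṁ·Δh = 92.15 kg/min × 1412.7 kJ/kg = 130180 kJ/min
|Q| = 2169.6 kW = 7810.7 MJ/h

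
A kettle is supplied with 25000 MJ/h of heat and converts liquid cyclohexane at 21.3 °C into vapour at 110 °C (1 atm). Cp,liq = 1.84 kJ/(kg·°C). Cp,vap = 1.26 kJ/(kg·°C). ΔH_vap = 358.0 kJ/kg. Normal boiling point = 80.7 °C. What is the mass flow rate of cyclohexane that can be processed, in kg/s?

Δh = 1.84×(80.7−21.3) + 358.0 + 1.26×(110−80.7) = 504.21 kJ/kg
Q = 25000 MJ/h = 6944.4 kJ/s = 6944.4 kJ/s
ṁ = Q/Δh = 6944.4 / 504.21 = 13.773 kg/s

ṁ = 13.8 kg/s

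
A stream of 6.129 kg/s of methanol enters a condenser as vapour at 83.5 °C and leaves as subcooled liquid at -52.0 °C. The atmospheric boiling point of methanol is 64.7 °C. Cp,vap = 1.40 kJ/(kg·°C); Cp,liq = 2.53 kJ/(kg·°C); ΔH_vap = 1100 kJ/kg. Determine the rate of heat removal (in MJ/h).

Q_c = 31400 MJ/h

vapour 83.5→64.7 °C: -26.32 kJ/kg
condensation at 64.7 °C: -1100 kJ/kg
liquid 64.7→-52.0 °C: -295.25 kJ/kg
Δh = -26.32 + -1100 + -295.25 = -1421.6 kJ/kg
Q = ṁ·Δh = 6.129 kg/s × -1421.6 kJ/kg = -8712.8 kJ/s
|Q| = 8712.8 kW = 31366 MJ/h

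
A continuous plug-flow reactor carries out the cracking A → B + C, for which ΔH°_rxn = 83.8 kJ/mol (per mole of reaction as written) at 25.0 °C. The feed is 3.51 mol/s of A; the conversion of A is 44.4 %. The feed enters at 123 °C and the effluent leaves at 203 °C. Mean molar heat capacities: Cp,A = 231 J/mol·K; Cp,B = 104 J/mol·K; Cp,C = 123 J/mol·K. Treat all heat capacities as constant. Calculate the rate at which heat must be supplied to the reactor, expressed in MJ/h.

Extent of reaction ξ = 0.444 × 3.51 = 1.5584 mol/s
Reaction term: ξ·ΔH°_rxn = 1.5584 × 83.8 = 130.6 kJ/s
Sensible, feed 123→25 °C: -79.459 kJ/s
Outlet flows (mol/s): A 1.9516, B 1.5584, C 1.5584
Sensible, products 25→203 °C: 143.21 kJ/s
Q = ΔH = 194.35 kJ/s = 194.35 kW
Heat supplied = 699.67 MJ/h

Q_in = 700 MJ/h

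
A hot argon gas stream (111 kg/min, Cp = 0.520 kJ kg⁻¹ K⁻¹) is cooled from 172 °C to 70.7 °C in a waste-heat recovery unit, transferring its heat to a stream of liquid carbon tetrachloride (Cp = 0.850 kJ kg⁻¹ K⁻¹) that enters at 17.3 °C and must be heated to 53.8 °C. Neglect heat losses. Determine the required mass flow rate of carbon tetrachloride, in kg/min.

Heat released by hot stream: Q = 111 × 0.520 × (172 − 70.7) = 5847 kJ/min
Energy balance on cold side (adiabatic exchanger): Q = ṁ_c·Cp_c·(T_c,out − T_c,in)
ṁ_c = 5847 / [0.850 × (53.8 − 17.3)] = 188.46 kg/min

ṁ_c = 188 kg/min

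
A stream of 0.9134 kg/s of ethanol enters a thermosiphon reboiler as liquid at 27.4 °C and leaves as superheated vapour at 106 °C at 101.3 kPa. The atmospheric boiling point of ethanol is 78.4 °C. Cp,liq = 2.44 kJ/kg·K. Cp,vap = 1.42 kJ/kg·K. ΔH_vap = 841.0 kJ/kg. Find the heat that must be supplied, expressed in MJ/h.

liquid 27.4→78.4 °C: 124.44 kJ/kg
vaporisation at 78.4 °C: 841 kJ/kg
vapour 78.4→106 °C: 39.192 kJ/kg
Δh = 124.44 + 841 + 39.192 = 1004.6 kJ/kg
Q = ṁ·Δh = 0.9134 kg/s × 1004.6 kJ/kg = 917.63 kJ/s
|Q| = 917.63 kW = 3303.5 MJ/h

Q = 3300 MJ/h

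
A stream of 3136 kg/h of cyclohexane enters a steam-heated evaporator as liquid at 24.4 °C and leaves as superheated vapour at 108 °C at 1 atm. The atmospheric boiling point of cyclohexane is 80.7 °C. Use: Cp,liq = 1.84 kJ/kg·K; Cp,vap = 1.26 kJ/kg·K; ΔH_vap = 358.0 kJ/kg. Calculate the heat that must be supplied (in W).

liquid 24.4→80.7 °C: 103.59 kJ/kg
vaporisation at 80.7 °C: 358 kJ/kg
vapour 80.7→108 °C: 34.398 kJ/kg
Δh = 103.59 + 358 + 34.398 = 495.99 kJ/kg
Q = ṁ·Δh = 3136 kg/h × 495.99 kJ/kg = 1.5554e+06 kJ/h
|Q| = 432.06 kW = 432060 W

Q = 432000 W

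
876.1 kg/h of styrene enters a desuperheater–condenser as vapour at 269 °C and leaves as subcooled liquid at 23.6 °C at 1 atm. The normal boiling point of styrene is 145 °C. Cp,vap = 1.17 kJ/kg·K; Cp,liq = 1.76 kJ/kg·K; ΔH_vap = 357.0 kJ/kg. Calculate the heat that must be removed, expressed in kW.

Q_c = 174 kW

vapour 269→145 °C: -145.08 kJ/kg
condensation at 145 °C: -357 kJ/kg
liquid 145→23.6 °C: -213.66 kJ/kg
Δh = -145.08 + -357 + -213.66 = -715.74 kJ/kg
Q = ṁ·Δh = 876.1 kg/h × -715.74 kJ/kg = -627060 kJ/h
|Q| = 174.18 kW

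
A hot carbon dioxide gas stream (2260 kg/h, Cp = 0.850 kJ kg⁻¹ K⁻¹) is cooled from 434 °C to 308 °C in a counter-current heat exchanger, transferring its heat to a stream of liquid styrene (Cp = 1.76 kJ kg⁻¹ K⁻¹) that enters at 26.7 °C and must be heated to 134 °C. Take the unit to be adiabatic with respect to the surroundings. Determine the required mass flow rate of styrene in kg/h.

ṁ_c = 1280 kg/h

Heat released by hot stream: Q = 2260 × 0.850 × (434 − 308) = 242050 kJ/h
Energy balance on cold side (adiabatic exchanger): Q = ṁ_c·Cp_c·(T_c,out − T_c,in)
ṁ_c = 242050 / [1.76 × (134 − 26.7)] = 1281.7 kg/h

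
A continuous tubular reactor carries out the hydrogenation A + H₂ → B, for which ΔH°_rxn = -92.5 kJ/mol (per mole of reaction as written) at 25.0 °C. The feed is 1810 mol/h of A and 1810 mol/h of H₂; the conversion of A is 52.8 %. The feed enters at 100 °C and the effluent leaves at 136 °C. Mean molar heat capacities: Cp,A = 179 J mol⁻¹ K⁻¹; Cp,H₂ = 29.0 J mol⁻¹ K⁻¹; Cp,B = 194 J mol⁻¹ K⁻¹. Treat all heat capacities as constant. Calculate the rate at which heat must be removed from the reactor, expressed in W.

Q_out = 21200 W

Extent of reaction ξ = 0.528 × 1810 = 955.68 mol/h
Reaction term: ξ·ΔH°_rxn = 955.68 × -92.5 = -88400 kJ/h
Sensible, feed 100→25 °C: -28236 kJ/h
Outlet flows (mol/h): A 854.32, H₂ 854.32, B 955.68
Sensible, products 25→136 °C: 40304 kJ/h
Q = ΔH = -76332 kJ/h = -21.203 kW
Heat removed = 21203 W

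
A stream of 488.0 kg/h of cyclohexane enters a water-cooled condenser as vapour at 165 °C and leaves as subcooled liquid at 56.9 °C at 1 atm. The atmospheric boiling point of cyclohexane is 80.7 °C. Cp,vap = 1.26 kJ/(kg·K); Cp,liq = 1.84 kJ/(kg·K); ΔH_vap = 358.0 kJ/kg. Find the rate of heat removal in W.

vapour 165→80.7 °C: -106.22 kJ/kg
condensation at 80.7 °C: -358 kJ/kg
liquid 80.7→56.9 °C: -43.792 kJ/kg
Δh = -106.22 + -358 + -43.792 = -508.01 kJ/kg
Q = ṁ·Δh = 488.0 kg/h × -508.01 kJ/kg = -247910 kJ/h
|Q| = 68.864 kW = 68864 W

Q_c = 68900 W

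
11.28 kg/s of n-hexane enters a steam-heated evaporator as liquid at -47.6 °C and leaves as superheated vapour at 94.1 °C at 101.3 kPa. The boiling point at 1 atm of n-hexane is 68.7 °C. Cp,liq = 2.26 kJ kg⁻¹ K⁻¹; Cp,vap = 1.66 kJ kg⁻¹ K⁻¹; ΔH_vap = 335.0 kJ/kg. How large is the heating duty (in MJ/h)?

Q = 26000 MJ/h

liquid -47.6→68.7 °C: 262.84 kJ/kg
vaporisation at 68.7 °C: 335 kJ/kg
vapour 68.7→94.1 °C: 42.164 kJ/kg
Δh = 262.84 + 335 + 42.164 = 640 kJ/kg
Q = ṁ·Δh = 11.28 kg/s × 640 kJ/kg = 7219.2 kJ/s
|Q| = 7219.2 kW = 25989 MJ/h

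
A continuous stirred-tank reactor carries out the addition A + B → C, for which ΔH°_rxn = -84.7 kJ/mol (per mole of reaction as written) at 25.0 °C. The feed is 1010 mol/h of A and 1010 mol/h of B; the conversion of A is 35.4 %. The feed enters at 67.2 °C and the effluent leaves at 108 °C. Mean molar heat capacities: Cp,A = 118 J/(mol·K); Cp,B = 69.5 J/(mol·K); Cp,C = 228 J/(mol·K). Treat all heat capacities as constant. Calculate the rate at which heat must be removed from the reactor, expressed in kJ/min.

Q_out = 356 kJ/min

Extent of reaction ξ = 0.354 × 1010 = 357.54 mol/h
Reaction term: ξ·ΔH°_rxn = 357.54 × -84.7 = -30284 kJ/h
Sensible, feed 67.2→25 °C: -7991.6 kJ/h
Outlet flows (mol/h): A 652.46, B 652.46, C 357.54
Sensible, products 25→108 °C: 16920 kJ/h
Q = ΔH = -21355 kJ/h = -5.932 kW
Heat removed = 355.92 kJ/min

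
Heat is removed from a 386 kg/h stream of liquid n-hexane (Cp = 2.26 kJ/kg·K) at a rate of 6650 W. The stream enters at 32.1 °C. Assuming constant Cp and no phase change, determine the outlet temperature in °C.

T_out = 4.66 °C

Q = 6650 W = 23940 kJ/h
ΔT = Q/(ṁ·Cp) = 23940/(386×2.26) = 27.443 K
T_out = 32.1 − 27.443 = 4.6572 °C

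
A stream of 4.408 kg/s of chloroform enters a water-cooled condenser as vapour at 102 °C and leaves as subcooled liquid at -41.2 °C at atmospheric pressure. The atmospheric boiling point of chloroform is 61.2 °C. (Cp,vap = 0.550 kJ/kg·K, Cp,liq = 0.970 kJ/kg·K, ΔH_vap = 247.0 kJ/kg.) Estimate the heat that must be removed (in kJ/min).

Q_c = 97500 kJ/min

vapour 102→61.2 °C: -22.44 kJ/kg
condensation at 61.2 °C: -247 kJ/kg
liquid 61.2→-41.2 °C: -99.328 kJ/kg
Δh = -22.44 + -247 + -99.328 = -368.77 kJ/kg
Q = ṁ·Δh = 4.408 kg/s × -368.77 kJ/kg = -1625.5 kJ/s
|Q| = 1625.5 kW = 97532 kJ/min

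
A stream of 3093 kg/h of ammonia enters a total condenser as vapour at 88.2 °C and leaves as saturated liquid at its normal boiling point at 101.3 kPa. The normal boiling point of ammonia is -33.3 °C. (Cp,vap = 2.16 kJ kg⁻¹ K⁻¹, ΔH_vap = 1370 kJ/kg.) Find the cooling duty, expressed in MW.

Q_c = 1.40 MW

vapour 88.2→-33.3 °C: -262.44 kJ/kg
condensation at -33.3 °C: -1370 kJ/kg
Δh = -262.44 + -1370 = -1632.4 kJ/kg
Q = ṁ·Δh = 3093 kg/h × -1632.4 kJ/kg = -5.0491e+06 kJ/h
|Q| = 1402.5 kW = 1.4025 MW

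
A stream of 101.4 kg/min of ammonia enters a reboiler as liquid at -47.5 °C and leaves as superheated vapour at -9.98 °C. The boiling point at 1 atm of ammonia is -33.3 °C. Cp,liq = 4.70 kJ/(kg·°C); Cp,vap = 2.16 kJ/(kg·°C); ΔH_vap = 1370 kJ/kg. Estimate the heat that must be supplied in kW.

Q = 2510 kW

liquid -47.5→-33.3 °C: 66.74 kJ/kg
vaporisation at -33.3 °C: 1370 kJ/kg
vapour -33.3→-9.98 °C: 50.371 kJ/kg
Δh = 66.74 + 1370 + 50.371 = 1487.1 kJ/kg
Q = ṁ·Δh = 101.4 kg/min × 1487.1 kJ/kg = 150790 kJ/min
|Q| = 2513.2 kW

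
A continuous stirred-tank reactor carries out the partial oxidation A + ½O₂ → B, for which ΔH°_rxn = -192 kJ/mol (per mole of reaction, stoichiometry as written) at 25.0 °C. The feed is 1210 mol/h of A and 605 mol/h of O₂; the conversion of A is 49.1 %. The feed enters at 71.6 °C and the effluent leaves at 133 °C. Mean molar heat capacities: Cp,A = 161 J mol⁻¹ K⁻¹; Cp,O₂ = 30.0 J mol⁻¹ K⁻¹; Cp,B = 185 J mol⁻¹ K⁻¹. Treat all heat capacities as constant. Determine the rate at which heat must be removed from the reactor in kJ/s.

Q_out = 27.9 kJ/s

Extent of reaction ξ = 0.491 × 1210 = 594.11 mol/h
Reaction term: ξ·ΔH°_rxn = 594.11 × -192 = -114070 kJ/h
Sensible, feed 71.6→25 °C: -9923.9 kJ/h
Outlet flows (mol/h): A 615.89, O₂ 307.94, B 594.11
Sensible, products 25→133 °C: 23577 kJ/h
Q = ΔH = -100420 kJ/h = -27.893 kW
Heat removed = 27.893 kJ/s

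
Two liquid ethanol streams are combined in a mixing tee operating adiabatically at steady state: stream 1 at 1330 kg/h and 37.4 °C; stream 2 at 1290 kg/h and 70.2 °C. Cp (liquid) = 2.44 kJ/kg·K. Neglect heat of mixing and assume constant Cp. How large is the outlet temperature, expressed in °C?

T_out = 53.5 °C

Energy balance with Q = 0: Σ ṁᵢCp,ᵢ(T_out − Tᵢ) = 0
Σ ṁᵢCp,ᵢTᵢ = 1330×2.44×37.4 + 1290×2.44×70.2 = 342330
Σ ṁᵢCp,ᵢ = 1330×2.44 + 1290×2.44 = 6392.8
T_out = 342330 / 6392.8 = 53.55 °C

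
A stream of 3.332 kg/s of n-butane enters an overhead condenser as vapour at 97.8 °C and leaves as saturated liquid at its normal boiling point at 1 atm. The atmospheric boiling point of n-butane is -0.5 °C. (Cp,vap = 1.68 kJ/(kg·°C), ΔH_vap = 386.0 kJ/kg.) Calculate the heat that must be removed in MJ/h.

vapour 97.8→-0.5 °C: -165.14 kJ/kg
condensation at -0.5 °C: -386 kJ/kg
Δh = -165.14 + -386 = -551.14 kJ/kg
Q = ṁ·Δh = 3.332 kg/s × -551.14 kJ/kg = -1836.4 kJ/s
|Q| = 1836.4 kW = 6611.1 MJ/h

Q_c = 6610 MJ/h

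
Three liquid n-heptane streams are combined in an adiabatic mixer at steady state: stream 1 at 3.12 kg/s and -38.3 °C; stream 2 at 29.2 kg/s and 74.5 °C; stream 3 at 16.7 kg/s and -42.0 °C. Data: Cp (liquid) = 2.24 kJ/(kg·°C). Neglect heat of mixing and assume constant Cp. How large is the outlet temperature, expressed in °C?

T_out = 27.6 °C

No heat crosses the boundary, so H_out = H_in.
T_out = Σ ṁᵢCp,ᵢTᵢ / Σ ṁᵢCp,ᵢ
      = 3034.1 / 109.8 = 27.632 °C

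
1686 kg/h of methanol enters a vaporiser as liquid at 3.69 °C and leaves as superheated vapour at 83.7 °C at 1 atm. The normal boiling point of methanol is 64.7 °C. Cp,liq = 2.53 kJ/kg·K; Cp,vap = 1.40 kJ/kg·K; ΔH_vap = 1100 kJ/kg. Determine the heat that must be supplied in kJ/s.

Q = 600 kJ/s

liquid 3.69→64.7 °C: 154.36 kJ/kg
vaporisation at 64.7 °C: 1100 kJ/kg
vapour 64.7→83.7 °C: 26.6 kJ/kg
Δh = 154.36 + 1100 + 26.6 = 1281 kJ/kg
Q = ṁ·Δh = 1686 kg/h × 1281 kJ/kg = 2.1597e+06 kJ/h
|Q| = 599.91 kW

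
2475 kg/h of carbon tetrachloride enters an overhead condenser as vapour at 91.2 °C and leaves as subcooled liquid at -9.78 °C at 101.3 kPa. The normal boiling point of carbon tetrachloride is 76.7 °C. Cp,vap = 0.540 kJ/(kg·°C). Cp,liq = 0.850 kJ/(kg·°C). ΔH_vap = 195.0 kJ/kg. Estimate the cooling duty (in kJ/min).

Q_c = 11400 kJ/min

vapour 91.2→76.7 °C: -7.83 kJ/kg
condensation at 76.7 °C: -195 kJ/kg
liquid 76.7→-9.78 °C: -73.508 kJ/kg
Δh = -7.83 + -195 + -73.508 = -276.34 kJ/kg
Q = ṁ·Δh = 2475 kg/h × -276.34 kJ/kg = -683940 kJ/h
|Q| = 189.98 kW = 11399 kJ/min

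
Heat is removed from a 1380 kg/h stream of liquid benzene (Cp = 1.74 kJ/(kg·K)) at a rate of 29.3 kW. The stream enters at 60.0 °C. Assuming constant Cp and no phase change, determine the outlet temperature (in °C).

Q = 29.3 kW = 105480 kJ/h
ΔT = Q/(ṁ·Cp) = 105480/(1380×1.74) = 43.928 K
T_out = 60.0 − 43.928 = 16.072 °C

T_out = 16.1 °C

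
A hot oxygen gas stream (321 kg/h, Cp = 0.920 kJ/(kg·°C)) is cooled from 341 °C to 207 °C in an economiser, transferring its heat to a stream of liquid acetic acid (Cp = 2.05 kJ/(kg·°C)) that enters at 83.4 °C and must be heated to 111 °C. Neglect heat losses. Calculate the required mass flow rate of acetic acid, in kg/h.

ṁ_c = 699 kg/h

Heat released by hot stream: Q = 321 × 0.920 × (341 − 207) = 39573 kJ/h
Energy balance on cold side (adiabatic exchanger): Q = ṁ_c·Cp_c·(T_c,out − T_c,in)
ṁ_c = 39573 / [2.05 × (111 − 83.4)] = 699.41 kg/h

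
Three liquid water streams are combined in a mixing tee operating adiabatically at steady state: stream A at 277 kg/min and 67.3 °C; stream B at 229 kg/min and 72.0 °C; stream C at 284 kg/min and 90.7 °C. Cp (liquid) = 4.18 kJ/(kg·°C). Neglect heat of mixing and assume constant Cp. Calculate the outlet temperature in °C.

Energy balance with Q = 0: Σ ṁᵢCp,ᵢ(T_out − Tᵢ) = 0
Σ ṁᵢCp,ᵢTᵢ = 277×4.18×67.3 + 229×4.18×72.0 + 284×4.18×90.7 = 254520
Σ ṁᵢCp,ᵢ = 277×4.18 + 229×4.18 + 284×4.18 = 3302.2
T_out = 254520 / 3302.2 = 77.075 °C

T_out = 77.1 °C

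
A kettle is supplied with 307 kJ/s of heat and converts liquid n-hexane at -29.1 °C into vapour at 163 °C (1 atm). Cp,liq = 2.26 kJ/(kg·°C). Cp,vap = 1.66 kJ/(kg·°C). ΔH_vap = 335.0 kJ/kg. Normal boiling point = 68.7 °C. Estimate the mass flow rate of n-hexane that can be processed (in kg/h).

Δh = 2.26×(68.7−-29.1) + 335.0 + 1.66×(163−68.7) = 712.57 kJ/kg
Q = 307 kJ/s = 307 kJ/s = 1.1052e+06 kJ/h
ṁ = Q/Δh = 1.1052e+06 / 712.57 = 1551 kg/h

ṁ = 1550 kg/h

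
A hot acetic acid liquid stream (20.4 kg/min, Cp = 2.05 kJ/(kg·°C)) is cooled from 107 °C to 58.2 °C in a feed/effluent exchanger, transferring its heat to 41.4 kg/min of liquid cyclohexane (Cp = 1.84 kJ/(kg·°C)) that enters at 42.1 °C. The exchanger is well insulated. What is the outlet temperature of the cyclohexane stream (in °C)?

T_c,out = 68.9 °C

Heat released by hot stream: Q = 20.4 × 2.05 × (107 − 58.2) = 2040.8 kJ/min
Energy balance on cold side (adiabatic exchanger): Q = ṁ_c·Cp_c·(T_c,out − T_c,in)
T_c,out = 42.1 + 2040.8/(41.4 × 1.84) = 68.891 °C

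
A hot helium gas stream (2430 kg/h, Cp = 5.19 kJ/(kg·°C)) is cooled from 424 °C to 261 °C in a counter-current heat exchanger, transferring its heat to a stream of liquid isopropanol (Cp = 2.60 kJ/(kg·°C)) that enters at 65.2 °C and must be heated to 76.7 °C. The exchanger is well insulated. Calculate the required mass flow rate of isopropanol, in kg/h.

ṁ_c = 68800 kg/h

Heat released by hot stream: Q = 2430 × 5.19 × (424 − 261) = 2.0557e+06 kJ/h
Energy balance on cold side (adiabatic exchanger): Q = ṁ_c·Cp_c·(T_c,out − T_c,in)
ṁ_c = 2.0557e+06 / [2.60 × (76.7 − 65.2)] = 68753 kg/h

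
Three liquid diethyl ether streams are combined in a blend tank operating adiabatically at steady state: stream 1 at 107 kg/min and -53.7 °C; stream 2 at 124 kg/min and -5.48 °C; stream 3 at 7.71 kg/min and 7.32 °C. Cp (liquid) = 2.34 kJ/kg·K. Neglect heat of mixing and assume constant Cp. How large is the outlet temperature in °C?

Energy balance with Q = 0: Σ ṁᵢCp,ᵢ(T_out − Tᵢ) = 0
T_out = Σ ṁᵢCp,ᵢTᵢ / Σ ṁᵢCp,ᵢ
      = -14903 / 558.58 = -26.681 °C

T_out = -26.7 °C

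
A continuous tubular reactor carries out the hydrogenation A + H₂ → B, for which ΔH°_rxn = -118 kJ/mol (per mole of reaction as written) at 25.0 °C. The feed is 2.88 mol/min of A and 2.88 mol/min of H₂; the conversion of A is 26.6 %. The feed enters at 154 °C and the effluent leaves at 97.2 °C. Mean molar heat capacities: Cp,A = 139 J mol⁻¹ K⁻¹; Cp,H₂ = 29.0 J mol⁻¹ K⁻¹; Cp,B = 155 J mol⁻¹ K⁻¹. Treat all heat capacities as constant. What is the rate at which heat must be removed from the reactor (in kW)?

Extent of reaction ξ = 0.266 × 2.88 = 0.76608 mol/min
Reaction term: ξ·ΔH°_rxn = 0.76608 × -118 = -90.397 kJ/min
Sensible, feed 154→25 °C: -62.415 kJ/min
Outlet flows (mol/min): A 2.1139, H₂ 2.1139, B 0.76608
Sensible, products 25→97.2 °C: 34.214 kJ/min
Q = ΔH = -118.6 kJ/min = -1.9766 kW
Heat removed = 1.9766 kW

Q_out = 1.98 kW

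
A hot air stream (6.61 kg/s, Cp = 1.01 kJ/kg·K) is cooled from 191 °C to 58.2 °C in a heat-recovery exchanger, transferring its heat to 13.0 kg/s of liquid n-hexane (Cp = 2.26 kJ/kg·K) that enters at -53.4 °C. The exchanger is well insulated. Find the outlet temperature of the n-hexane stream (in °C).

T_c,out = -23.2 °C

Heat released by hot stream: Q = 6.61 × 1.01 × (191 − 58.2) = 886.59 kJ/s
Energy balance on cold side (adiabatic exchanger): Q = ṁ_c·Cp_c·(T_c,out − T_c,in)
T_c,out = -53.4 + 886.59/(13.0 × 2.26) = -23.223 °C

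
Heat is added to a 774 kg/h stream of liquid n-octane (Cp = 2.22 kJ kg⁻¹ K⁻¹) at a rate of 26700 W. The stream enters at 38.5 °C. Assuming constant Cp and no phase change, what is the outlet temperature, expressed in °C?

Q = 26700 W = 96120 kJ/h
ΔT = Q/(ṁ·Cp) = 96120/(774×2.22) = 55.94 K
T_out = 38.5 + 55.94 = 94.44 °C

T_out = 94.4 °C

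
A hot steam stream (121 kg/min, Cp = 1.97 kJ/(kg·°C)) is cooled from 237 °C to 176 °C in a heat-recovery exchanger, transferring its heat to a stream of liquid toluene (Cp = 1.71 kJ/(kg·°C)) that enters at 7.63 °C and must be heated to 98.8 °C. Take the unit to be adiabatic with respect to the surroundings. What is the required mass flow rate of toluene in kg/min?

Heat released by hot stream: Q = 121 × 1.97 × (237 − 176) = 14541 kJ/min
Energy balance on cold side (adiabatic exchanger): Q = ṁ_c·Cp_c·(T_c,out − T_c,in)
ṁ_c = 14541 / [1.71 × (98.8 − 7.63)] = 93.268 kg/min

ṁ_c = 93.3 kg/min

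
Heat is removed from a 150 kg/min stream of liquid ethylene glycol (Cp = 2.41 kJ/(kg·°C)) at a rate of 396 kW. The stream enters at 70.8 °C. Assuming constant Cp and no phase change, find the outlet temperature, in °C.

Q = 396 kW = 23760 kJ/min
ΔT = Q/(ṁ·Cp) = 23760/(150×2.41) = 65.726 K
T_out = 70.8 − 65.726 = 5.0739 °C

T_out = 5.07 °C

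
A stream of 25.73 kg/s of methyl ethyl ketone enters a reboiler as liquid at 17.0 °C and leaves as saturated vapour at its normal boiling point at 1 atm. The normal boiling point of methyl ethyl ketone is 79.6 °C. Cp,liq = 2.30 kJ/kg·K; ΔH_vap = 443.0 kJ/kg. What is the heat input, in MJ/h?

liquid 17.0→79.6 °C: 143.98 kJ/kg
vaporisation at 79.6 °C: 443 kJ/kg
Δh = 143.98 + 443 = 586.98 kJ/kg
Q = ṁ·Δh = 25.73 kg/s × 586.98 kJ/kg = 15103 kJ/s
|Q| = 15103 kW = 54371 MJ/h

Q = 54400 MJ/h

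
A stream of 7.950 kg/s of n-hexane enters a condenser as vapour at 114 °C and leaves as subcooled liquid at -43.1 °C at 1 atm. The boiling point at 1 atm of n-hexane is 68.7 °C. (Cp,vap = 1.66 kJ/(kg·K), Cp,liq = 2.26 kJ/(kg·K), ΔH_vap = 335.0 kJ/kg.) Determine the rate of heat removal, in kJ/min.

Q_c = 316000 kJ/min

vapour 114→68.7 °C: -75.198 kJ/kg
condensation at 68.7 °C: -335 kJ/kg
liquid 68.7→-43.1 °C: -252.67 kJ/kg
Δh = -75.198 + -335 + -252.67 = -662.87 kJ/kg
Q = ṁ·Δh = 7.950 kg/s × -662.87 kJ/kg = -5269.8 kJ/s
|Q| = 5269.8 kW = 316190 kJ/min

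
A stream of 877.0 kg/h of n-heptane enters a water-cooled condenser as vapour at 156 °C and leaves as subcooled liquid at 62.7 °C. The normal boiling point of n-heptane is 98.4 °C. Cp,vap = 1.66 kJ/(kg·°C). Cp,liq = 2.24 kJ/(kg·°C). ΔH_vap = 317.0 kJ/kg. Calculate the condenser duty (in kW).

Q_c = 120 kW

vapour 156→98.4 °C: -95.616 kJ/kg
condensation at 98.4 °C: -317 kJ/kg
liquid 98.4→62.7 °C: -79.968 kJ/kg
Δh = -95.616 + -317 + -79.968 = -492.58 kJ/kg
Q = ṁ·Δh = 877.0 kg/h × -492.58 kJ/kg = -432000 kJ/h
|Q| = 120 kW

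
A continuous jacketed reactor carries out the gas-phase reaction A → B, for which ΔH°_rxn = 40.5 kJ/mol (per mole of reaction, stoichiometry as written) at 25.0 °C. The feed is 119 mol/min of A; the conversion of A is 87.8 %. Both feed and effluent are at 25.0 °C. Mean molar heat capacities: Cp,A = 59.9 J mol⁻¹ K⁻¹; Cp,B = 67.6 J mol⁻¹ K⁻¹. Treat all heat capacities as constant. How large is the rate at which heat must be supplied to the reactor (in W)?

Extent of reaction ξ = 0.878 × 119 = 104.48 mol/min
Reaction term: ξ·ΔH°_rxn = 104.48 × 40.5 = 4231.5 kJ/min
Q = ΔH = 4231.5 kJ/min = 70.525 kW
Heat supplied = 70525 W

Q_in = 70500 W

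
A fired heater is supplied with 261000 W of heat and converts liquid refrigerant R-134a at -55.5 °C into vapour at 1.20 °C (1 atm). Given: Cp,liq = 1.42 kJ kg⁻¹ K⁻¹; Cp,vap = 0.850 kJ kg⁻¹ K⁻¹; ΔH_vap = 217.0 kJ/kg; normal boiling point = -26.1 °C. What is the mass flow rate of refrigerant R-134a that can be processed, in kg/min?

ṁ = 55.5 kg/min

Δh = 1.42×(-26.1−-55.5) + 217.0 + 0.850×(1.20−-26.1) = 281.95 kJ/kg
Q = 261000 W = 261 kJ/s = 15660 kJ/min
ṁ = Q/Δh = 15660 / 281.95 = 55.541 kg/min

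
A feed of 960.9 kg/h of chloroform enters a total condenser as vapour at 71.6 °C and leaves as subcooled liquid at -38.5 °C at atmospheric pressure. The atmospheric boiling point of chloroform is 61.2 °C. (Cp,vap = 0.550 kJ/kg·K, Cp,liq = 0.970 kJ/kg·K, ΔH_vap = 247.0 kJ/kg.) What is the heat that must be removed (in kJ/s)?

vapour 71.6→61.2 °C: -5.72 kJ/kg
condensation at 61.2 °C: -247 kJ/kg
liquid 61.2→-38.5 °C: -96.709 kJ/kg
Δh = -5.72 + -247 + -96.709 = -349.43 kJ/kg
Q = ṁ·Δh = 960.9 kg/h × -349.43 kJ/kg = -335770 kJ/h
|Q| = 93.268 kW

Q_c = 93.3 kJ/s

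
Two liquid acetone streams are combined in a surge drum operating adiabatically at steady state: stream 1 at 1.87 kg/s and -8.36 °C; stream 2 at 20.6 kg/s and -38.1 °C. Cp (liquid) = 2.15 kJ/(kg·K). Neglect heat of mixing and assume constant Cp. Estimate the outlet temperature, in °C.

T_out = -35.6 °C

Adiabatic, steady state ⇒ Σ ṁᵢCp,ᵢ(T_out − Tᵢ) = 0
T_out = Σ ṁᵢCp,ᵢTᵢ / Σ ṁᵢCp,ᵢ
      = -1721.1 / 48.31 = -35.625 °C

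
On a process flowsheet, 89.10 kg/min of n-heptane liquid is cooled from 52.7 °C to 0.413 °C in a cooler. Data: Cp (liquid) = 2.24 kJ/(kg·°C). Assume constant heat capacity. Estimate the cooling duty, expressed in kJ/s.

Q = ṁ·Cp·ΔT = 89.10 × 2.24 × (0.413 − 52.7) = -10436 kJ/min
Converting: 10436 / 60 s = 173.93 kW

Q_c = 174 kJ/s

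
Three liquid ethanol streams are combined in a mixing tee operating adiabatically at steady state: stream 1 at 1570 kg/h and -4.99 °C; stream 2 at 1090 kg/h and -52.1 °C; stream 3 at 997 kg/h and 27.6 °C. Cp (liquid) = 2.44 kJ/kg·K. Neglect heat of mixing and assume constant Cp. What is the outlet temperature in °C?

Adiabatic, steady state ⇒ Σ ṁᵢCp,ᵢ(T_out − Tᵢ) = 0
T_out = Σ ṁᵢCp,ᵢTᵢ / Σ ṁᵢCp,ᵢ
      = -90539 / 8923.1 = -10.147 °C

T_out = -10.1 °C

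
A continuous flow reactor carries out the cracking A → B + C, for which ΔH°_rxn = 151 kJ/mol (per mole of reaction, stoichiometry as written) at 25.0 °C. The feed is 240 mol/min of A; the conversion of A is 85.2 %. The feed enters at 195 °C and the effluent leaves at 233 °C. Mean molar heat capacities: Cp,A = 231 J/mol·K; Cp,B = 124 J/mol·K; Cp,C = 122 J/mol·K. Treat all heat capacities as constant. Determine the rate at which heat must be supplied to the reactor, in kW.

Q_in = 560 kW

Extent of reaction ξ = 0.852 × 240 = 204.48 mol/min
Reaction term: ξ·ΔH°_rxn = 204.48 × 151 = 30876 kJ/min
Sensible, feed 195→25 °C: -9424.8 kJ/min
Outlet flows (mol/min): A 35.52, B 204.48, C 204.48
Sensible, products 25→233 °C: 12169 kJ/min
Q = ΔH = 33621 kJ/min = 560.35 kW
Heat supplied = 560.35 kW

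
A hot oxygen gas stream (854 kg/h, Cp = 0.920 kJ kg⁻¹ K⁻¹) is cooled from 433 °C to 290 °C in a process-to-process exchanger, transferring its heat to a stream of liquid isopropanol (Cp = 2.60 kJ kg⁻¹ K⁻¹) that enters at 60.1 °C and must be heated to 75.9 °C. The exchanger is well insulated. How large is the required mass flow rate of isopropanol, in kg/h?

Heat released by hot stream: Q = 854 × 0.920 × (433 − 290) = 112350 kJ/h
Energy balance on cold side (adiabatic exchanger): Q = ṁ_c·Cp_c·(T_c,out − T_c,in)
ṁ_c = 112350 / [2.60 × (75.9 − 60.1)] = 2735 kg/h

ṁ_c = 2730 kg/h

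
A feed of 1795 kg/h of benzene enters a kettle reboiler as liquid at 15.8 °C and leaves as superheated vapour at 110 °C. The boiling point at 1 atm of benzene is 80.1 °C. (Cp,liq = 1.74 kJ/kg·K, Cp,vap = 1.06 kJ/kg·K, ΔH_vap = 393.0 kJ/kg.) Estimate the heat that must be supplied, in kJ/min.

Q = 16100 kJ/min

liquid 15.8→80.1 °C: 111.88 kJ/kg
vaporisation at 80.1 °C: 393 kJ/kg
vapour 80.1→110 °C: 31.694 kJ/kg
Δh = 111.88 + 393 + 31.694 = 536.58 kJ/kg
Q = ṁ·Δh = 1795 kg/h × 536.58 kJ/kg = 963150 kJ/h
|Q| = 267.54 kW = 16053 kJ/min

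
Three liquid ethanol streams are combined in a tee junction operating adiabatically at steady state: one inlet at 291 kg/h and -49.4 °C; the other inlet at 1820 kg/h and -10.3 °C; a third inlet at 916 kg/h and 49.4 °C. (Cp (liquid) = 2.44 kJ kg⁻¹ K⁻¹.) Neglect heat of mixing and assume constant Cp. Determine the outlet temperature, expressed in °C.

T_out = 4.01 °C

No heat crosses the boundary, so H_out = H_in.
T_out = Σ ṁᵢCp,ᵢTᵢ / Σ ṁᵢCp,ᵢ
      = 29595 / 7385.9 = 4.0069 °C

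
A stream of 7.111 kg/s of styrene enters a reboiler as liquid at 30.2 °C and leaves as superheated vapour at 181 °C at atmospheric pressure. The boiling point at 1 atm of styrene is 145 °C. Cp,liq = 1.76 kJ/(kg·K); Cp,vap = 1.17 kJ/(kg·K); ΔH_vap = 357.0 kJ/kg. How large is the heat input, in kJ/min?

Q = 256000 kJ/min

liquid 30.2→145 °C: 202.05 kJ/kg
vaporisation at 145 °C: 357 kJ/kg
vapour 145→181 °C: 42.12 kJ/kg
Δh = 202.05 + 357 + 42.12 = 601.17 kJ/kg
Q = ṁ·Δh = 7.111 kg/s × 601.17 kJ/kg = 4274.9 kJ/s
|Q| = 4274.9 kW = 256490 kJ/min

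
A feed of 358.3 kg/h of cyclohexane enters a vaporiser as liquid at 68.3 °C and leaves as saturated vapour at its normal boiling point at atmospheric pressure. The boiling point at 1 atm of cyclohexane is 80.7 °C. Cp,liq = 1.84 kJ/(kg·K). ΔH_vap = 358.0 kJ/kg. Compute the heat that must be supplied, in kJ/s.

Q = 37.9 kJ/s

liquid 68.3→80.7 °C: 22.816 kJ/kg
vaporisation at 80.7 °C: 358 kJ/kg
Δh = 22.816 + 358 = 380.82 kJ/kg
Q = ṁ·Δh = 358.3 kg/h × 380.82 kJ/kg = 136450 kJ/h
|Q| = 37.902 kW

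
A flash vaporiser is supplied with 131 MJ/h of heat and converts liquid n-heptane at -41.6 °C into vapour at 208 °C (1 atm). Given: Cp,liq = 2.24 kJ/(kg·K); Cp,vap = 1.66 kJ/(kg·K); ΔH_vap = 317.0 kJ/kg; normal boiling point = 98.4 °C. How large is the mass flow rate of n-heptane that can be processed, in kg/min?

Δh = 2.24×(98.4−-41.6) + 317.0 + 1.66×(208−98.4) = 812.54 kJ/kg
Q = 131 MJ/h = 36.389 kJ/s = 2183.3 kJ/min
ṁ = Q/Δh = 2183.3 / 812.54 = 2.6871 kg/min

ṁ = 2.69 kg/min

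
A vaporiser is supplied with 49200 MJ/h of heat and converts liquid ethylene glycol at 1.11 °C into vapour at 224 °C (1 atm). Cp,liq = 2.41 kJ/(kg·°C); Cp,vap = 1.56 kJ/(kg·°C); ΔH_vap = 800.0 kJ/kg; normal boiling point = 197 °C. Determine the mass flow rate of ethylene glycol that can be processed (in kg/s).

ṁ = 10.4 kg/s

Δh = 2.41×(197−1.11) + 800.0 + 1.56×(224−197) = 1314.2 kJ/kg
Q = 49200 MJ/h = 13667 kJ/s = 13667 kJ/s
ṁ = Q/Δh = 13667 / 1314.2 = 10.399 kg/s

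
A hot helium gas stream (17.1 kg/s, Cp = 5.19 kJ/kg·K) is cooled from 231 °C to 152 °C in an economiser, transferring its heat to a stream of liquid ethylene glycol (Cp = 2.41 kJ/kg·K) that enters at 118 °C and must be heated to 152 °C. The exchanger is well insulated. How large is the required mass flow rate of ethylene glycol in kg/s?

ṁ_c = 85.6 kg/s

Heat released by hot stream: Q = 17.1 × 5.19 × (231 − 152) = 7011.2 kJ/s
Energy balance on cold side (adiabatic exchanger): Q = ṁ_c·Cp_c·(T_c,out − T_c,in)
ṁ_c = 7011.2 / [2.41 × (152 − 118)] = 85.565 kg/s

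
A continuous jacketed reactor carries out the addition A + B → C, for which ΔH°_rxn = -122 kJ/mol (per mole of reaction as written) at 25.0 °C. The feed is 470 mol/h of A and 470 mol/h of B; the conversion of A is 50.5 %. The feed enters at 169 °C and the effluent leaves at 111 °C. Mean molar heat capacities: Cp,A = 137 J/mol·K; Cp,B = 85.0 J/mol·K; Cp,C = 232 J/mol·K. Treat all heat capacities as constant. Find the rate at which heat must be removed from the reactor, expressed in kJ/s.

Extent of reaction ξ = 0.505 × 470 = 237.35 mol/h
Reaction term: ξ·ΔH°_rxn = 237.35 × -122 = -28957 kJ/h
Sensible, feed 169→25 °C: -15025 kJ/h
Outlet flows (mol/h): A 232.65, B 232.65, C 237.35
Sensible, products 25→111 °C: 9177.4 kJ/h
Q = ΔH = -34804 kJ/h = -9.6679 kW
Heat removed = 9.6679 kJ/s

Q_out = 9.67 kJ/s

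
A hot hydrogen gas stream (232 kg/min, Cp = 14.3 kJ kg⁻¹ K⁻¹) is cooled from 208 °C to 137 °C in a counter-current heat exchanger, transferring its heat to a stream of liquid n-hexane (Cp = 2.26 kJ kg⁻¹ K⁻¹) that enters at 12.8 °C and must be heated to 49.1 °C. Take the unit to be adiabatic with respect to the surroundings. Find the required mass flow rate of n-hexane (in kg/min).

ṁ_c = 2870 kg/min

Heat released by hot stream: Q = 232 × 14.3 × (208 − 137) = 235550 kJ/min
Energy balance on cold side (adiabatic exchanger): Q = ṁ_c·Cp_c·(T_c,out − T_c,in)
ṁ_c = 235550 / [2.26 × (49.1 − 12.8)] = 2871.2 kg/min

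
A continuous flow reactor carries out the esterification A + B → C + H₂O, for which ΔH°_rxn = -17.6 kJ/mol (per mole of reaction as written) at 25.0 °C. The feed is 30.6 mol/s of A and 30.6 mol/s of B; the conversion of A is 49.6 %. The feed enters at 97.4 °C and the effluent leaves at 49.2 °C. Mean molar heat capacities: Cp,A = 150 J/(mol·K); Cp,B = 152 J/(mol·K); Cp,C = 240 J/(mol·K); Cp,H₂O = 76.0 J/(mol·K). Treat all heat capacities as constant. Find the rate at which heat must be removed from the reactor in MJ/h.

Q_out = 2550 MJ/h

Extent of reaction ξ = 0.496 × 30.6 = 15.178 mol/s
Reaction term: ξ·ΔH°_rxn = 15.178 × -17.6 = -267.13 kJ/s
Sensible, feed 97.4→25 °C: -669.06 kJ/s
Outlet flows (mol/s): A 15.422, B 15.422, C 15.178, H₂O 15.178
Sensible, products 25→49.2 °C: 228.78 kJ/s
Q = ΔH = -707.41 kJ/s = -707.41 kW
Heat removed = 2546.7 MJ/h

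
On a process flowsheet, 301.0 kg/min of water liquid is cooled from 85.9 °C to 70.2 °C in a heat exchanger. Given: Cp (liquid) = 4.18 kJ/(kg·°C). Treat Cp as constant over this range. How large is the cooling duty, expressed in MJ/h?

Q_c = 1190 MJ/h

Q = ṁ·Cp·ΔT = 301.0 × 4.18 × (70.2 − 85.9) = -19753 kJ/min
Converting: 19753 / 60 s = 329.22 kW
Cooling duty = 1185.2 MJ/h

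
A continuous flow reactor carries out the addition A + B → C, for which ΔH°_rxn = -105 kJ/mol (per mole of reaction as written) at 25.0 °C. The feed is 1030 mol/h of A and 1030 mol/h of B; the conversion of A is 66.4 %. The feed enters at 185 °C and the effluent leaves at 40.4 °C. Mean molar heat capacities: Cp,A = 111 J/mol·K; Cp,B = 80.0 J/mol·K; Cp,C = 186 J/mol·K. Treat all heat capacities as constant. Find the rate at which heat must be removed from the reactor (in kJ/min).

Extent of reaction ξ = 0.664 × 1030 = 683.92 mol/h
Reaction term: ξ·ΔH°_rxn = 683.92 × -105 = -71812 kJ/h
Sensible, feed 185→25 °C: -31477 kJ/h
Outlet flows (mol/h): A 346.08, B 346.08, C 683.92
Sensible, products 25→40.4 °C: 2977 kJ/h
Q = ΔH = -100310 kJ/h = -27.864 kW
Heat removed = 1671.9 kJ/min

Q_out = 1670 kJ/min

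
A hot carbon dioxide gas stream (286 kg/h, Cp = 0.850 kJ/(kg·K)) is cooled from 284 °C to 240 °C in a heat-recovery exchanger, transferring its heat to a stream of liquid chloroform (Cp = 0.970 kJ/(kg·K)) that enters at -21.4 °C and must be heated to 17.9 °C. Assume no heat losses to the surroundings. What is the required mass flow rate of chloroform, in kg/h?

Heat released by hot stream: Q = 286 × 0.850 × (284 − 240) = 10696 kJ/h
Energy balance on cold side (adiabatic exchanger): Q = ṁ_c·Cp_c·(T_c,out − T_c,in)
ṁ_c = 10696 / [0.970 × (17.9 − -21.4)] = 280.59 kg/h

ṁ_c = 281 kg/h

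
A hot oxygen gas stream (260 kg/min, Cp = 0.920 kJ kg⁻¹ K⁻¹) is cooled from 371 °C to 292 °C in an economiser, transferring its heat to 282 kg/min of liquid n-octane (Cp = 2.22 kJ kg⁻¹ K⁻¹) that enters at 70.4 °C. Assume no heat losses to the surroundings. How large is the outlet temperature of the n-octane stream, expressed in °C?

T_c,out = 101 °C

Heat released by hot stream: Q = 260 × 0.920 × (371 − 292) = 18897 kJ/min
Energy balance on cold side (adiabatic exchanger): Q = ṁ_c·Cp_c·(T_c,out − T_c,in)
T_c,out = 70.4 + 18897/(282 × 2.22) = 100.58 °C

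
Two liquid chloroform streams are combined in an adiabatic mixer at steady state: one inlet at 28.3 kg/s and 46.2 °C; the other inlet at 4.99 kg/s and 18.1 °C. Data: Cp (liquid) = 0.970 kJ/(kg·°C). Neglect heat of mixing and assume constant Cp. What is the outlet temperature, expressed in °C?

Adiabatic, steady state ⇒ Σ ṁᵢCp,ᵢ(T_out − Tᵢ) = 0
Σ ṁᵢCp,ᵢTᵢ = 28.3×0.970×46.2 + 4.99×0.970×18.1 = 1355.8
Σ ṁᵢCp,ᵢ = 28.3×0.970 + 4.99×0.970 = 32.291
T_out = 1355.8 / 32.291 = 41.988 °C

T_out = 42.0 °C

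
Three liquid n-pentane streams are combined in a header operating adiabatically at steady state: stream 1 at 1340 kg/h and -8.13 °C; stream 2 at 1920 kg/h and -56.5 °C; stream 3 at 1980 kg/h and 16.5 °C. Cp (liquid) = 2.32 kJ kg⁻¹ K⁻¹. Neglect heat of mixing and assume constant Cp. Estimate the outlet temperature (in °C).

T_out = -16.5 °C

Energy balance with Q = 0: Σ ṁᵢCp,ᵢ(T_out − Tᵢ) = 0
Σ ṁᵢCp,ᵢTᵢ = 1340×2.32×-8.13 + 1920×2.32×-56.5 + 1980×2.32×16.5 = -201150
Σ ṁᵢCp,ᵢ = 1340×2.32 + 1920×2.32 + 1980×2.32 = 12157
T_out = -201150 / 12157 = -16.547 °C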